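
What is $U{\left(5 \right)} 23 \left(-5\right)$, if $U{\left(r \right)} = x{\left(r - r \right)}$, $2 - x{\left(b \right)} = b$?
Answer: $-230$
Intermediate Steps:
$x{\left(b \right)} = 2 - b$
$U{\left(r \right)} = 2$ ($U{\left(r \right)} = 2 - \left(r - r\right) = 2 - 0 = 2 + 0 = 2$)
$U{\left(5 \right)} 23 \left(-5\right) = 2 \cdot 23 \left(-5\right) = 2 \left(-115\right) = -230$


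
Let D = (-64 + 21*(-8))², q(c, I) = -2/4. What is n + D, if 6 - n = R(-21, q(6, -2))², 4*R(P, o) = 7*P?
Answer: 839671/16 ≈ 52479.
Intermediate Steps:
q(c, I) = -½ (q(c, I) = -2*¼ = -½)
R(P, o) = 7*P/4 (R(P, o) = (7*P)/4 = 7*P/4)
n = -21513/16 (n = 6 - ((7/4)*(-21))² = 6 - (-147/4)² = 6 - 1*21609/16 = 6 - 21609/16 = -21513/16 ≈ -1344.6)
D = 53824 (D = (-64 - 168)² = (-232)² = 53824)
n + D = -21513/16 + 53824 = 839671/16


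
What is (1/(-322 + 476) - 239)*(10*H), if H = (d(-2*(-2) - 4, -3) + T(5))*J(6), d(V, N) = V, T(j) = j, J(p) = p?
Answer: -5520750/77 ≈ -71698.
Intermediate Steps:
H = 30 (H = ((-2*(-2) - 4) + 5)*6 = ((4 - 4) + 5)*6 = (0 + 5)*6 = 5*6 = 30)
(1/(-322 + 476) - 239)*(10*H) = (1/(-322 + 476) - 239)*(10*30) = (1/154 - 239)*300 = -36805/154*300 = -5520750/77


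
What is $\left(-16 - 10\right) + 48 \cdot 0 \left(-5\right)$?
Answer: $-26$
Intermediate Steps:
$\left(-16 - 10\right) + 48 \cdot 0 \left(-5\right) = -26 + 48 \cdot 0 = -26 + 0 = -26$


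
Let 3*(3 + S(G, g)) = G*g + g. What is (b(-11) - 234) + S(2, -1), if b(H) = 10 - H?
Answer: -217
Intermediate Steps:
S(G, g) = -3 + g/3 + G*g/3 (S(G, g) = -3 + (G*g + g)/3 = -3 + (g + G*g)/3 = -3 + (g/3 + G*g/3) = -3 + g/3 + G*g/3)
(b(-11) - 234) + S(2, -1) = ((10 - 1*(-11)) - 234) + (-3 + (⅓)*(-1) + (⅓)*2*(-1)) = ((10 + 11) - 234) + (-3 - ⅓ - ⅔) = (21 - 234) - 4 = -213 - 4 = -217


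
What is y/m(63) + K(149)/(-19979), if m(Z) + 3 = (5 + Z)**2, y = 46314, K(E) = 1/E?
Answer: 137870798873/13756120891 ≈ 10.023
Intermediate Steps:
m(Z) = -3 + (5 + Z)**2
y/m(63) + K(149)/(-19979) = 46314/(-3 + (5 + 63)**2) + 1/(149*(-19979)) = 46314/(-3 + 68**2) + (1/149)*(-1/19979) = 46314/(-3 + 4624) - 1/2976871 = 46314/4621 - 1/2976871 = 137870798873/13756120891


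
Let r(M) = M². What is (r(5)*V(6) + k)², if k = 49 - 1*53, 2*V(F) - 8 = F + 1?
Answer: 134689/4 ≈ 33672.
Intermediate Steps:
V(F) = 9/2 + F/2 (V(F) = 4 + (F + 1)/2 = 4 + (1 + F)/2 = 4 + (½ + F/2) = 9/2 + F/2)
k = -4 (k = 49 - 53 = -4)
(r(5)*V(6) + k)² = (5²*(9/2 + (½)*6) - 4)² = (25*(9/2 + 3) - 4)² = (25*(15/2) - 4)² = (375/2 - 4)² = (367/2)² = 134689/4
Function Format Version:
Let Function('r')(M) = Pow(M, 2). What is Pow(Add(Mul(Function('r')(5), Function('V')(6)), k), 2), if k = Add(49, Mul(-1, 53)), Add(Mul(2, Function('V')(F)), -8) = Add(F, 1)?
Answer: Rational(134689, 4) ≈ 33672.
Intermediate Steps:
Function('V')(F) = Add(Rational(9, 2), Mul(Rational(1, 2), F)) (Function('V')(F) = Add(4, Mul(Rational(1, 2), Add(F, 1))) = Add(4, Mul(Rational(1, 2), Add(1, F))) = Add(4, Add(Rational(1, 2), Mul(Rational(1, 2), F))) = Add(Rational(9, 2), Mul(Rational(1, 2), F)))
k = -4 (k = Add(49, -53) = -4)
Pow(Add(Mul(Function('r')(5), Function('V')(6)), k), 2) = Pow(Add(Mul(Pow(5, 2), Add(Rational(9, 2), Mul(Rational(1, 2), 6))), -4), 2) = Pow(Add(Mul(25, Add(Rational(9, 2), 3)), -4), 2) = Pow(Add(Mul(25, Rational(15, 2)), -4), 2) = Pow(Add(Rational(375, 2), -4), 2) = Pow(Rational(367, 2), 2) = Rational(134689, 4)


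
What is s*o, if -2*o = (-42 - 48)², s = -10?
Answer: 40500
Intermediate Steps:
o = -4050 (o = -(-42 - 48)²/2 = -½*(-90)² = -½*8100 = -4050)
s*o = -10*(-4050) = 40500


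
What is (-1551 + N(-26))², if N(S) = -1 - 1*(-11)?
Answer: 2374681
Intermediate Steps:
N(S) = 10 (N(S) = -1 + 11 = 10)
(-1551 + N(-26))² = (-1551 + 10)² = (-1541)² = 2374681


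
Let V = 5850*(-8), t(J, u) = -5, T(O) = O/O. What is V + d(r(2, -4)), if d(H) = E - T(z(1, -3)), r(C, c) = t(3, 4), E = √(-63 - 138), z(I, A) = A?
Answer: -46801 + I*√201 ≈ -46801.0 + 14.177*I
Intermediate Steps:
T(O) = 1
E = I*√201 (E = √(-201) = I*√201 ≈ 14.177*I)
r(C, c) = -5
d(H) = -1 + I*√201 (d(H) = I*√201 - 1*1 = I*√201 - 1 = -1 + I*√201)
V = -46800
V + d(r(2, -4)) = -46800 + (-1 + I*√201) = -46801 + I*√201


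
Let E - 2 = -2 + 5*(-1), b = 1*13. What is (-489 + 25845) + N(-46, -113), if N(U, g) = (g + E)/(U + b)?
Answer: 836866/33 ≈ 25360.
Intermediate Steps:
b = 13
E = -5 (E = 2 + (-2 + 5*(-1)) = 2 + (-2 - 5) = 2 - 7 = -5)
N(U, g) = (-5 + g)/(13 + U) (N(U, g) = (g - 5)/(U + 13) = (-5 + g)/(13 + U))
(-489 + 25845) + N(-46, -113) = (-489 + 25845) + (-5 - 113)/(13 - 46) = 25356 - 118/(-33) = 25356 - 1/33*(-118) = 25356 + 118/33 = 836866/33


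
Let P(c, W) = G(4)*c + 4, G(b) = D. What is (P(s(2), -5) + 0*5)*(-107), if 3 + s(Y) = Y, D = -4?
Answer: -856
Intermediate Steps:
G(b) = -4
s(Y) = -3 + Y
P(c, W) = 4 - 4*c (P(c, W) = -4*c + 4 = 4 - 4*c)
(P(s(2), -5) + 0*5)*(-107) = ((4 - 4*(-3 + 2)) + 0*5)*(-107) = ((4 - 4*(-1)) + 0)*(-107) = ((4 + 4) + 0)*(-107) = (8 + 0)*(-107) = 8*(-107) = -856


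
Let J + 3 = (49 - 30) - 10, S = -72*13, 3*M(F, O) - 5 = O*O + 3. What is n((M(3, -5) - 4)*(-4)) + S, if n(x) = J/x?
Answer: -13107/14 ≈ -936.21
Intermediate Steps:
M(F, O) = 8/3 + O²/3 (M(F, O) = 5/3 + (O*O + 3)/3 = 5/3 + (O² + 3)/3 = 5/3 + (3 + O²)/3 = 5/3 + (1 + O²/3) = 8/3 + O²/3)
S = -936
J = 6 (J = -3 + ((49 - 30) - 10) = -3 + (19 - 10) = -3 + 9 = 6)
n(x) = 6/x
n((M(3, -5) - 4)*(-4)) + S = 6/((((8/3 + (⅓)*(-5)²) - 4)*(-4))) - 936 = 6/((((8/3 + (⅓)*25) - 4)*(-4))) - 936 = 6/((((8/3 + 25/3) - 4)*(-4))) - 936 = 6/(((11 - 4)*(-4))) - 936 = 6/((7*(-4))) - 936 = 6/(-28) - 936 = 6*(-1/28) - 936 = -3/14 - 936 = -13107/14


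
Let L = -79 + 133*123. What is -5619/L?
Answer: -5619/16280 ≈ -0.34515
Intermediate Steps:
L = 16280 (L = -79 + 16359 = 16280)
-5619/L = -5619/16280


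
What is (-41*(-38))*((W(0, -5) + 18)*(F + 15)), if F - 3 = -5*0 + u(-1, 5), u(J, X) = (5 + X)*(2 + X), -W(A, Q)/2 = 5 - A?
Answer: 1096832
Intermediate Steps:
W(A, Q) = -10 + 2*A (W(A, Q) = -2*(5 - A) = -10 + 2*A)
u(J, X) = (2 + X)*(5 + X)
F = 73 (F = 3 + (-5*0 + (10 + 5² + 7*5)) = 3 + (0 + (10 + 25 + 35)) = 3 + (0 + 70) = 3 + 70 = 73)
(-41*(-38))*((W(0, -5) + 18)*(F + 15)) = (-41*(-38))*(((-10 + 2*0) + 18)*(73 + 15)) = 1558*(((-10 + 0) + 18)*88) = 1558*((-10 + 18)*88) = 1558*(8*88) = 1558*704 = 1096832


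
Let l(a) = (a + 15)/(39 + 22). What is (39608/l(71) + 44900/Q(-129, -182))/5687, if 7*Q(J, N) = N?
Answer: 14739222/3179033 ≈ 4.6364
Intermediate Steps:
l(a) = 15/61 + a/61 (l(a) = (15 + a)/61 = (15 + a)*(1/61) = 15/61 + a/61)
Q(J, N) = N/7
(39608/l(71) + 44900/Q(-129, -182))/5687 = (39608/(15/61 + (1/61)*71) + 44900/(((⅐)*(-182))))/5687 = (39608/(15/61 + 71/61) + 44900/(-26))*(1/5687) = (39608/(86/61) + 44900*(-1/26))*(1/5687) = (39608*(61/86) - 22450/13)*(1/5687) = (1208044/43 - 22450/13)*(1/5687) = (14739222/559)*(1/5687) = 14739222/3179033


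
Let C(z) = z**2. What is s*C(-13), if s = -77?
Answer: -13013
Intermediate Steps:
s*C(-13) = -77*(-13)**2 = -77*169 = -13013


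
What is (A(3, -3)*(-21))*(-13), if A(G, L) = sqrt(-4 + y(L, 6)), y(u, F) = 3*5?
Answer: 273*sqrt(11) ≈ 905.44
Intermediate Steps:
y(u, F) = 15
A(G, L) = sqrt(11) (A(G, L) = sqrt(-4 + 15) = sqrt(11))
(A(3, -3)*(-21))*(-13) = (sqrt(11)*(-21))*(-13) = -21*sqrt(11)*(-13) = 273*sqrt(11)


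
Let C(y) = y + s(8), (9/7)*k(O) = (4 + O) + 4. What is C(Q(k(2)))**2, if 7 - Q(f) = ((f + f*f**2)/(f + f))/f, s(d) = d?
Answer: 193738561/1587600 ≈ 122.03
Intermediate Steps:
k(O) = 56/9 + 7*O/9 (k(O) = 7*((4 + O) + 4)/9 = 7*(8 + O)/9 = 56/9 + 7*O/9)
Q(f) = 7 - (f + f**3)/(2*f**2) (Q(f) = 7 - (f + f*f**2)/(f + f)/f = 7 - (f + f**3)/((2*f))/f = 7 - (f + f**3)*(1/(2*f))/f = 7 - (f + f**3)/(2*f)/f = 7 - (f + f**3)/(2*f**2))
C(y) = 8 + y (C(y) = y + 8 = 8 + y)
C(Q(k(2)))**2 = (8 + (7 - (56/9 + (7/9)*2)/2 - 1/(2*(56/9 + (7/9)*2))))**2 = (8 + (7 - (56/9 + 14/9)/2 - 1/(2*(56/9 + 14/9))))**2 = (8 + (7 - 1/2*70/9 - 1/(2*70/9)))**2 = (8 + (7 - 35/9 - 1/2*9/70))**2 = (8 + (7 - 35/9 - 9/140))**2 = (8 + 3839/1260)**2 = (13919/1260)**2 = 193738561/1587600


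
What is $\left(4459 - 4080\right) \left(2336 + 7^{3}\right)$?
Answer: $1015341$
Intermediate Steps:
$\left(4459 - 4080\right) \left(2336 + 7^{3}\right) = 379 \left(2336 + 343\right) = 379 \cdot 2679 = 1015341$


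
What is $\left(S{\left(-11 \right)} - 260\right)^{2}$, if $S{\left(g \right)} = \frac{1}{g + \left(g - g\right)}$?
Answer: $\frac{8185321}{121} \approx 67647.0$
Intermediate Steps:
$S{\left(g \right)} = \frac{1}{g}$ ($S{\left(g \right)} = \frac{1}{g + 0} = \frac{1}{g}$)
$\left(S{\left(-11 \right)} - 260\right)^{2} = \left(\frac{1}{-11} - 260\right)^{2} = \left(- \frac{1}{11} - 260\right)^{2} = \left(- \frac{2861}{11}\right)^{2} = \frac{8185321}{121}$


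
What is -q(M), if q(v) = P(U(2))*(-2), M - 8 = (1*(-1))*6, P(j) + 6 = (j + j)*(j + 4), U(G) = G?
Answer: 36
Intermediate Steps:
P(j) = -6 + 2*j*(4 + j) (P(j) = -6 + (j + j)*(j + 4) = -6 + (2*j)*(4 + j) = -6 + 2*j*(4 + j))
M = 2 (M = 8 + (1*(-1))*6 = 8 - 1*6 = 8 - 6 = 2)
q(v) = -36 (q(v) = (-6 + 2*2**2 + 8*2)*(-2) = (-6 + 2*4 + 16)*(-2) = (-6 + 8 + 16)*(-2) = 18*(-2) = -36)
-q(M) = -1*(-36) = 36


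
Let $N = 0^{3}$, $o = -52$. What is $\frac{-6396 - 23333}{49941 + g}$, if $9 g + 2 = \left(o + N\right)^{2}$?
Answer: $- \frac{267561}{452171} \approx -0.59173$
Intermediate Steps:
$N = 0$
$g = \frac{2702}{9}$ ($g = - \frac{2}{9} + \frac{\left(-52 + 0\right)^{2}}{9} = - \frac{2}{9} + \frac{\left(-52\right)^{2}}{9} = - \frac{2}{9} + \frac{1}{9} \cdot 2704 = - \frac{2}{9} + \frac{2704}{9} = \frac{2702}{9} \approx 300.22$)
$\frac{-6396 - 23333}{49941 + g} = \frac{-6396 - 23333}{49941 + \frac{2702}{9}} = - \frac{29729}{\frac{452171}{9}} = \left(-29729\right) \frac{9}{452171} = - \frac{267561}{452171}$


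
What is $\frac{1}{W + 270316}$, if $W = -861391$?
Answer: $- \frac{1}{591075} \approx -1.6918 \cdot 10^{-6}$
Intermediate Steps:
$\frac{1}{W + 270316} = \frac{1}{-861391 + 270316} = \frac{1}{-591075} = - \frac{1}{591075}$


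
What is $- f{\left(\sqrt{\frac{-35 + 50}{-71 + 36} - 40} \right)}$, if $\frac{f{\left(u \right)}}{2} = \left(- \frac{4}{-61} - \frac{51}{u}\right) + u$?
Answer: $- \frac{8}{61} - \frac{1280 i \sqrt{1981}}{1981} \approx -0.13115 - 28.759 i$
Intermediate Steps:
$f{\left(u \right)} = \frac{8}{61} - \frac{102}{u} + 2 u$ ($f{\left(u \right)} = 2 \left(\left(- \frac{4}{-61} - \frac{51}{u}\right) + u\right) = 2 \left(\left(\left(-4\right) \left(- \frac{1}{61}\right) - \frac{51}{u}\right) + u\right) = 2 \left(\left(\frac{4}{61} - \frac{51}{u}\right) + u\right) = 2 \left(\frac{4}{61} + u - \frac{51}{u}\right) = \frac{8}{61} - \frac{102}{u} + 2 u$)
$- f{\left(\sqrt{\frac{-35 + 50}{-71 + 36} - 40} \right)} = - (\frac{8}{61} - \frac{102}{\sqrt{\frac{-35 + 50}{-71 + 36} - 40}} + 2 \sqrt{\frac{-35 + 50}{-71 + 36} - 40}) = - (\frac{8}{61} - \frac{102}{\sqrt{\frac{15}{-35} - 40}} + 2 \sqrt{\frac{15}{-35} - 40}) = - (\frac{8}{61} - \frac{102}{\sqrt{15 \left(- \frac{1}{35}\right) - 40}} + 2 \sqrt{15 \left(- \frac{1}{35}\right) - 40}) = - (\frac{8}{61} - \frac{102}{\sqrt{- \frac{3}{7} - 40}} + 2 \sqrt{- \frac{3}{7} - 40}) = - (\frac{8}{61} - \frac{102}{\sqrt{- \frac{283}{7}}} + 2 \sqrt{- \frac{283}{7}}) = - (\frac{8}{61} - \frac{102}{\frac{1}{7} i \sqrt{1981}} + 2 \frac{i \sqrt{1981}}{7}) = - (\frac{8}{61} - 102 \left(- \frac{i \sqrt{1981}}{283}\right) + \frac{2 i \sqrt{1981}}{7}) = - (\frac{8}{61} + \frac{102 i \sqrt{1981}}{283} + \frac{2 i \sqrt{1981}}{7}) = - (\frac{8}{61} + \frac{1280 i \sqrt{1981}}{1981}) = - \frac{8}{61} - \frac{1280 i \sqrt{1981}}{1981}$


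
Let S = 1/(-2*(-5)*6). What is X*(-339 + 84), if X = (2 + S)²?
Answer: -248897/240 ≈ -1037.1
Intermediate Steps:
S = 1/60 (S = 1/(10*6) = 1/60 ≈ 0.016667)
X = 14641/3600 (X = (2 + 1/60)² = (121/60)² = 14641/3600 ≈ 4.0669)
X*(-339 + 84) = 14641*(-339 + 84)/3600 = (14641/3600)*(-255) = -248897/240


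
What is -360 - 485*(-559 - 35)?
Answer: 287730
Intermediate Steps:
-360 - 485*(-559 - 35) = -360 - 485*(-594) = -360 + 288090 = 287730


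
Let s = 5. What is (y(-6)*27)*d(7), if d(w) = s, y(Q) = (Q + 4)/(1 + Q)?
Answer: 54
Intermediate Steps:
y(Q) = (4 + Q)/(1 + Q)
d(w) = 5
(y(-6)*27)*d(7) = (((4 - 6)/(1 - 6))*27)*5 = ((-2/(-5))*27)*5 = (-1/5*(-2)*27)*5 = ((2/5)*27)*5 = (54/5)*5 = 54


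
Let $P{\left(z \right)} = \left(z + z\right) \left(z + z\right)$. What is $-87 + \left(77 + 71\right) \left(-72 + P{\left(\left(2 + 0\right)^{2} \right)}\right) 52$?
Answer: $-61655$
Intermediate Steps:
$P{\left(z \right)} = 4 z^{2}$ ($P{\left(z \right)} = 2 z 2 z = 4 z^{2}$)
$-87 + \left(77 + 71\right) \left(-72 + P{\left(\left(2 + 0\right)^{2} \right)}\right) 52 = -87 + \left(77 + 71\right) \left(-72 + 4 \left(\left(2 + 0\right)^{2}\right)^{2}\right) 52 = -87 + 148 \left(-72 + 4 \left(2^{2}\right)^{2}\right) 52 = -87 + 148 \left(-72 + 4 \cdot 4^{2}\right) 52 = -87 + 148 \left(-72 + 4 \cdot 16\right) 52 = -87 + 148 \left(-72 + 64\right) 52 = -87 + 148 \left(-8\right) 52 = -87 - 61568 = -61655$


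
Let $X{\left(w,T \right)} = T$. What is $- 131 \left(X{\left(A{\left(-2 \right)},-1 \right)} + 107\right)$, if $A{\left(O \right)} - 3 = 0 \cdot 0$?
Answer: $-13886$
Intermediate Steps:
$A{\left(O \right)} = 3$ ($A{\left(O \right)} = 3 + 0 \cdot 0 = 3 + 0 = 3$)
$- 131 \left(X{\left(A{\left(-2 \right)},-1 \right)} + 107\right) = - 131 \left(-1 + 107\right) = \left(-131\right) 106 = -13886$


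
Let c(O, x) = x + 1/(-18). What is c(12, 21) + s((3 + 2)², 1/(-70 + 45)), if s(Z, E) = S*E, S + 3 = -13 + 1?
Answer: 1939/90 ≈ 21.544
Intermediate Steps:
S = -15 (S = -3 + (-13 + 1) = -3 - 12 = -15)
c(O, x) = -1/18 + x (c(O, x) = x - 1/18 = -1/18 + x)
s(Z, E) = -15*E
c(12, 21) + s((3 + 2)², 1/(-70 + 45)) = (-1/18 + 21) - 15/(-70 + 45) = 377/18 - 15/(-25) = 377/18 - 15*(-1/25) = 377/18 + ⅗ = 1939/90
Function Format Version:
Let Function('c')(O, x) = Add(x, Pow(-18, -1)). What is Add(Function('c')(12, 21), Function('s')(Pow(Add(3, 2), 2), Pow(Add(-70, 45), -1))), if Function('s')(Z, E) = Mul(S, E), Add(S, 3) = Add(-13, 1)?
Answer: Rational(1939, 90) ≈ 21.544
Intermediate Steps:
S = -15 (S = Add(-3, Add(-13, 1)) = Add(-3, -12) = -15)
Function('c')(O, x) = Add(Rational(-1, 18), x) (Function('c')(O, x) = Add(x, Rational(-1, 18)) = Add(Rational(-1, 18), x))
Function('s')(Z, E) = Mul(-15, E)
Add(Function('c')(12, 21), Function('s')(Pow(Add(3, 2), 2), Pow(Add(-70, 45), -1))) = Add(Add(Rational(-1, 18), 21), Mul(-15, Pow(Add(-70, 45), -1))) = Add(Rational(377, 18), Mul(-15, Pow(-25, -1))) = Add(Rational(377, 18), Mul(-15, Rational(-1, 25))) = Add(Rational(377, 18), Rational(3, 5)) = Rational(1939, 90)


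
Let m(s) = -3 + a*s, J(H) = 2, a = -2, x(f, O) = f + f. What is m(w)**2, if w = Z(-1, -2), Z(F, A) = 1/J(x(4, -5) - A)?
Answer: 16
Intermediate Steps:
x(f, O) = 2*f
Z(F, A) = 1/2
w = 1/2 ≈ 0.50000
m(s) = -3 - 2*s
m(w)**2 = (-3 - 2*1/2)**2 = (-3 - 1)**2 = (-4)**2 = 16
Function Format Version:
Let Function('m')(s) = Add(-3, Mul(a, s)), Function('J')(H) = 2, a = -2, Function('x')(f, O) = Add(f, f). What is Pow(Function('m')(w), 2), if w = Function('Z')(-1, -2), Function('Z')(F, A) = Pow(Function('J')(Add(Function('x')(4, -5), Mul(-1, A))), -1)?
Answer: 16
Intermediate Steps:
Function('x')(f, O) = Mul(2, f)
Function('Z')(F, A) = Rational(1, 2) (Function('Z')(F, A) = Pow(2, -1) = Rational(1, 2))
w = Rational(1, 2) ≈ 0.50000
Function('m')(s) = Add(-3, Mul(-2, s))
Pow(Function('m')(w), 2) = Pow(Add(-3, Mul(-2, Rational(1, 2))), 2) = Pow(Add(-3, -1), 2) = Pow(-4, 2) = 16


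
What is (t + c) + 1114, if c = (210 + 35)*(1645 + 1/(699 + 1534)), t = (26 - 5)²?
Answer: 129061055/319 ≈ 4.0458e+5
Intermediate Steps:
t = 441 (t = 21² = 441)
c = 128565010/319 (c = 245*(1645 + 1/2233) = 245*(3673286/2233) = 128565010/319 ≈ 4.0303e+5)
(t + c) + 1114 = (441 + 128565010/319) + 1114 = 128705689/319 + 1114 = 129061055/319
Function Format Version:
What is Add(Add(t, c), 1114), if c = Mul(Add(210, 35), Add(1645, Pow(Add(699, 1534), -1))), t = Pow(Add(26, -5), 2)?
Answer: Rational(129061055, 319) ≈ 4.0458e+5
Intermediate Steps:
t = 441 (t = Pow(21, 2) = 441)
c = Rational(128565010, 319) (c = Mul(245, Add(1645, Pow(2233, -1))) = Mul(245, Add(1645, Rational(1, 2233))) = Mul(245, Rational(3673286, 2233)) = Rational(128565010, 319) ≈ 4.0303e+5)
Add(Add(t, c), 1114) = Add(Add(441, Rational(128565010, 319)), 1114) = Add(Rational(128705689, 319), 1114) = Rational(129061055, 319)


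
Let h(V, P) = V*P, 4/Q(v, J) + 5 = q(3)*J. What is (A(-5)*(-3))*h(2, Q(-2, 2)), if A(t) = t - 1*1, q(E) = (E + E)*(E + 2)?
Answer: 144/55 ≈ 2.6182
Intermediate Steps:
q(E) = 2*E*(2 + E) (q(E) = (2*E)*(2 + E) = 2*E*(2 + E))
A(t) = -1 + t (A(t) = t - 1 = -1 + t)
Q(v, J) = 4/(-5 + 30*J) (Q(v, J) = 4/(-5 + (2*3*(2 + 3))*J) = 4/(-5 + (2*3*5)*J) = 4/(-5 + 30*J))
h(V, P) = P*V
(A(-5)*(-3))*h(2, Q(-2, 2)) = ((-1 - 5)*(-3))*((4/(5*(-1 + 6*2)))*2) = (-6*(-3))*((4/(5*(-1 + 12)))*2) = 18*(((⅘)/11)*2) = 18*(((⅘)*(1/11))*2) = 18*((4/55)*2) = 18*(8/55) = 144/55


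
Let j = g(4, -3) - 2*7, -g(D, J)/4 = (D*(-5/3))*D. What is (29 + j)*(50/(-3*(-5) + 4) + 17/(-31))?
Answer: 149285/589 ≈ 253.46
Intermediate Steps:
g(D, J) = 20*D²/3 (g(D, J) = -4*D*(-5/3)*D = -4*(-5*D/3)*D = -(-20)*D²/3 = 20*D²/3)
j = 278/3 (j = (20/3)*4² - 2*7 = (20/3)*16 - 14 = 320/3 - 14 = 278/3 ≈ 92.667)
(29 + j)*(50/(-3*(-5) + 4) + 17/(-31)) = (29 + 278/3)*(50/(-3*(-5) + 4) + 17/(-31)) = 365*(50/(15 + 4) + 17*(-1/31))/3 = 365*(50/19 - 17/31)/3 = (365/3)*(1227/589) = 149285/589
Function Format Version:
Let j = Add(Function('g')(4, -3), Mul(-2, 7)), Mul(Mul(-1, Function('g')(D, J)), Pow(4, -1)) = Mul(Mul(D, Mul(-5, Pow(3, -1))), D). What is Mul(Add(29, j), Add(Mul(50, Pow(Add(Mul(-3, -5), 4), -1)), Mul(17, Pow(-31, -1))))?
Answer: Rational(149285, 589) ≈ 253.46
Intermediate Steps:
Function('g')(D, J) = Mul(Rational(20, 3), Pow(D, 2)) (Function('g')(D, J) = Mul(-4, Mul(Mul(D, Mul(-5, Pow(3, -1))), D)) = Mul(-4, Mul(Mul(D, Mul(-5, Rational(1, 3))), D)) = Mul(-4, Mul(Mul(D, Rational(-5, 3)), D)) = Mul(-4, Mul(Mul(Rational(-5, 3), D), D)) = Mul(-4, Mul(Rational(-5, 3), Pow(D, 2))) = Mul(Rational(20, 3), Pow(D, 2)))
j = Rational(278, 3) (j = Add(Mul(Rational(20, 3), Pow(4, 2)), Mul(-2, 7)) = Add(Mul(Rational(20, 3), 16), -14) = Add(Rational(320, 3), -14) = Rational(278, 3) ≈ 92.667)
Mul(Add(29, j), Add(Mul(50, Pow(Add(Mul(-3, -5), 4), -1)), Mul(17, Pow(-31, -1)))) = Mul(Add(29, Rational(278, 3)), Add(Mul(50, Pow(Add(Mul(-3, -5), 4), -1)), Mul(17, Pow(-31, -1)))) = Mul(Rational(365, 3), Add(Mul(50, Pow(Add(15, 4), -1)), Mul(17, Rational(-1, 31)))) = Mul(Rational(365, 3), Add(Mul(50, Pow(19, -1)), Rational(-17, 31))) = Mul(Rational(365, 3), Add(Mul(50, Rational(1, 19)), Rational(-17, 31))) = Mul(Rational(365, 3), Add(Rational(50, 19), Rational(-17, 31))) = Mul(Rational(365, 3), Rational(1227, 589)) = Rational(149285, 589)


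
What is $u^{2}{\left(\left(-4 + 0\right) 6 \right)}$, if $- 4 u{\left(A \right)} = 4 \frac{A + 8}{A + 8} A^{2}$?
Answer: $331776$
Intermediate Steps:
$u{\left(A \right)} = - A^{2}$ ($u{\left(A \right)} = - \frac{4 \frac{A + 8}{A + 8} A^{2}}{4} = - \frac{4 \frac{8 + A}{8 + A} A^{2}}{4} = - \frac{4 \cdot 1 A^{2}}{4} = - \frac{4 A^{2}}{4} = - A^{2}$)
$u^{2}{\left(\left(-4 + 0\right) 6 \right)} = \left(- \left(\left(-4 + 0\right) 6\right)^{2}\right)^{2} = \left(- \left(\left(-4\right) 6\right)^{2}\right)^{2} = \left(- \left(-24\right)^{2}\right)^{2} = \left(\left(-1\right) 576\right)^{2} = \left(-576\right)^{2} = 331776$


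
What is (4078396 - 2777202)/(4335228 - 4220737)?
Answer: 1301194/114491 ≈ 11.365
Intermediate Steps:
(4078396 - 2777202)/(4335228 - 4220737) = 1301194/114491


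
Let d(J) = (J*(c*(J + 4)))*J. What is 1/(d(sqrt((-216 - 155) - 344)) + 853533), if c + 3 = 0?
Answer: 287371/248842852548 - 715*I*sqrt(715)/248842852548 ≈ 1.1548e-6 - 7.6831e-8*I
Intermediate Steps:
c = -3 (c = -3 + 0 = -3)
d(J) = J**2*(-12 - 3*J) (d(J) = (J*(-3*(J + 4)))*J = (J*(-3*(4 + J)))*J = (J*(-12 - 3*J))*J = J**2*(-12 - 3*J))
1/(d(sqrt((-216 - 155) - 344)) + 853533) = 1/(3*(sqrt((-216 - 155) - 344))**2*(-4 - sqrt((-216 - 155) - 344)) + 853533) = 1/(3*(sqrt(-371 - 344))**2*(-4 - sqrt(-371 - 344)) + 853533) = 1/(3*(sqrt(-715))**2*(-4 - sqrt(-715)) + 853533) = 1/(3*(I*sqrt(715))**2*(-4 - I*sqrt(715)) + 853533) = 1/(3*(-715)*(-4 - I*sqrt(715)) + 853533) = 1/((8580 + 2145*I*sqrt(715)) + 853533) = 1/(862113 + 2145*I*sqrt(715))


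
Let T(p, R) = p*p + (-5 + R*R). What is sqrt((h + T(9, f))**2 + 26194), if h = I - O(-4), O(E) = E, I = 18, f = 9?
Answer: sqrt(58235) ≈ 241.32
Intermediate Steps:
h = 22 (h = 18 - 1*(-4) = 18 + 4 = 22)
T(p, R) = -5 + R**2 + p**2 (T(p, R) = p**2 + (-5 + R**2) = -5 + R**2 + p**2)
sqrt((h + T(9, f))**2 + 26194) = sqrt((22 + (-5 + 9**2 + 9**2))**2 + 26194) = sqrt((22 + (-5 + 81 + 81))**2 + 26194) = sqrt((22 + 157)**2 + 26194) = sqrt(179**2 + 26194) = sqrt(32041 + 26194) = sqrt(58235)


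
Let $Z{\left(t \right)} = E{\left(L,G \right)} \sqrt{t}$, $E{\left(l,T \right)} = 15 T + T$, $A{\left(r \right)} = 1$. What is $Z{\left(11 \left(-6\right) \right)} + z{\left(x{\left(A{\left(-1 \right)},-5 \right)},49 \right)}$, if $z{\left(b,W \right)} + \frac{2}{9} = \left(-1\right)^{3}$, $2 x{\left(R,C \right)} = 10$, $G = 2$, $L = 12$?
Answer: $- \frac{11}{9} + 32 i \sqrt{66} \approx -1.2222 + 259.97 i$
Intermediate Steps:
$E{\left(l,T \right)} = 16 T$
$x{\left(R,C \right)} = 5$ ($x{\left(R,C \right)} = \frac{1}{2} \cdot 10 = 5$)
$Z{\left(t \right)} = 32 \sqrt{t}$ ($Z{\left(t \right)} = 16 \cdot 2 \sqrt{t} = 32 \sqrt{t}$)
$z{\left(b,W \right)} = - \frac{11}{9}$ ($z{\left(b,W \right)} = - \frac{2}{9} + \left(-1\right)^{3} = - \frac{2}{9} - 1 = - \frac{11}{9}$)
$Z{\left(11 \left(-6\right) \right)} + z{\left(x{\left(A{\left(-1 \right)},-5 \right)},49 \right)} = 32 \sqrt{11 \left(-6\right)} - \frac{11}{9} = 32 \sqrt{-66} - \frac{11}{9} = 32 i \sqrt{66} - \frac{11}{9} = - \frac{11}{9} + 32 i \sqrt{66}$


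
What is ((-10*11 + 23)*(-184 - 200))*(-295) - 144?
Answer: -9855504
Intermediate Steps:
((-10*11 + 23)*(-184 - 200))*(-295) - 144 = ((-110 + 23)*(-384))*(-295) - 144 = -87*(-384)*(-295) - 144 = 33408*(-295) - 144 = -9855360 - 144 = -9855504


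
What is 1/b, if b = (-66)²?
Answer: 1/4356 ≈ 0.00022957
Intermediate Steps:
b = 4356
1/b = 1/4356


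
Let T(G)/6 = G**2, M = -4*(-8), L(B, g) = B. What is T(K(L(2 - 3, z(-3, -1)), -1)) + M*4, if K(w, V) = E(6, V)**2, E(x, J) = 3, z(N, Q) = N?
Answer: 614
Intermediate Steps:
M = 32
K(w, V) = 9 (K(w, V) = 3**2 = 9)
T(G) = 6*G**2
T(K(L(2 - 3, z(-3, -1)), -1)) + M*4 = 6*9**2 + 32*4 = 6*81 + 128 = 486 + 128 = 614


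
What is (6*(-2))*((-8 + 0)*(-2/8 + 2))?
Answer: 168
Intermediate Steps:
(6*(-2))*((-8 + 0)*(-2/8 + 2)) = -(-96)*(-2*⅛ + 2) = -(-96)*(-¼ + 2) = -(-96)*7/4 = -12*(-14) = 168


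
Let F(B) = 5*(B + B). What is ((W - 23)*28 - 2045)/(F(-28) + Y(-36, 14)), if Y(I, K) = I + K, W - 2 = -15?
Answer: 3053/302 ≈ 10.109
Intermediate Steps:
W = -13 (W = 2 - 15 = -13)
F(B) = 10*B (F(B) = 5*(2*B) = 10*B)
((W - 23)*28 - 2045)/(F(-28) + Y(-36, 14)) = ((-13 - 23)*28 - 2045)/(10*(-28) + (-36 + 14)) = (-36*28 - 2045)/(-280 - 22) = (-1008 - 2045)/(-302) = -3053*(-1/302) = 3053/302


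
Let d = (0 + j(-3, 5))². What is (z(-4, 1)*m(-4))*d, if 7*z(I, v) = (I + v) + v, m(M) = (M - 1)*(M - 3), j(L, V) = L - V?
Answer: -640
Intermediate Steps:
m(M) = (-1 + M)*(-3 + M)
d = 64 (d = (0 + (-3 - 1*5))² = (0 + (-3 - 5))² = (0 - 8)² = (-8)² = 64)
z(I, v) = I/7 + 2*v/7 (z(I, v) = ((I + v) + v)/7 = (I + 2*v)/7 = I/7 + 2*v/7)
(z(-4, 1)*m(-4))*d = (((⅐)*(-4) + (2/7)*1)*(3 + (-4)² - 4*(-4)))*64 = ((-4/7 + 2/7)*(3 + 16 + 16))*64 = -2/7*35*64 = -10*64 = -640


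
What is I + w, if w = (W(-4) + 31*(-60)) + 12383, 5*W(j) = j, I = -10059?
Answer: 2316/5 ≈ 463.20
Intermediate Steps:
W(j) = j/5
w = 52611/5 (w = ((1/5)*(-4) + 31*(-60)) + 12383 = (-4/5 - 1860) + 12383 = -9304/5 + 12383 = 52611/5 ≈ 10522.)
I + w = -10059 + 52611/5 = 2316/5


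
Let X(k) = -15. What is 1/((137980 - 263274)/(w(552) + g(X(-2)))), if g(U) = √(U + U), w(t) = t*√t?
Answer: -552*√138/62647 - I*√30/125294 ≈ -0.10351 - 4.3715e-5*I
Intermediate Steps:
w(t) = t^(3/2)
g(U) = √2*√U (g(U) = √(2*U) = √2*√U)
1/((137980 - 263274)/(w(552) + g(X(-2)))) = 1/((137980 - 263274)/(552^(3/2) + √2*√(-15))) = 1/(-125294/(1104*√138 + √2*(I*√15))) = 1/(-125294/(1104*√138 + I*√30)) = -552*√138/62647 - I*√30/125294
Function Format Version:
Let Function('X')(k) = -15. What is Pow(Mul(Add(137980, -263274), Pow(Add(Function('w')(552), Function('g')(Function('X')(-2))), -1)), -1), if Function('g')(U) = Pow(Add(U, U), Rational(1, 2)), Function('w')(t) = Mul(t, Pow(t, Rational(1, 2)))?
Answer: Add(Mul(Rational(-552, 62647), Pow(138, Rational(1, 2))), Mul(Rational(-1, 125294), I, Pow(30, Rational(1, 2)))) ≈ Add(-0.10351, Mul(-4.3715e-5, I))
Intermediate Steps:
Function('w')(t) = Pow(t, Rational(3, 2))
Function('g')(U) = Mul(Pow(2, Rational(1, 2)), Pow(U, Rational(1, 2))) (Function('g')(U) = Pow(Mul(2, U), Rational(1, 2)) = Mul(Pow(2, Rational(1, 2)), Pow(U, Rational(1, 2))))
Pow(Mul(Add(137980, -263274), Pow(Add(Function('w')(552), Function('g')(Function('X')(-2))), -1)), -1) = Pow(Mul(Add(137980, -263274), Pow(Add(Pow(552, Rational(3, 2)), Mul(Pow(2, Rational(1, 2)), Pow(-15, Rational(1, 2)))), -1)), -1) = Pow(Mul(-125294, Pow(Add(Mul(1104, Pow(138, Rational(1, 2))), Mul(Pow(2, Rational(1, 2)), Mul(I, Pow(15, Rational(1, 2))))), -1)), -1) = Pow(Mul(-125294, Pow(Add(Mul(1104, Pow(138, Rational(1, 2))), Mul(I, Pow(30, Rational(1, 2)))), -1)), -1) = Add(Mul(Rational(-552, 62647), Pow(138, Rational(1, 2))), Mul(Rational(-1, 125294), I, Pow(30, Rational(1, 2))))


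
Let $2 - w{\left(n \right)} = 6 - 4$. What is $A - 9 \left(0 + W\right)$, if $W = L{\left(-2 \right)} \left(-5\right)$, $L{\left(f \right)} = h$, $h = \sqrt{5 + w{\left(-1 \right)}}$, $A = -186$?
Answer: $-186 + 45 \sqrt{5} \approx -85.377$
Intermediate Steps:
$w{\left(n \right)} = 0$ ($w{\left(n \right)} = 2 - \left(6 - 4\right) = 2 - 2 = 0$)
$h = \sqrt{5}$ ($h = \sqrt{5 + 0} = \sqrt{5} \approx 2.2361$)
$L{\left(f \right)} = \sqrt{5}$
$W = - 5 \sqrt{5}$ ($W = \sqrt{5} \left(-5\right) = - 5 \sqrt{5} \approx -11.18$)
$A - 9 \left(0 + W\right) = -186 - 9 \left(0 - 5 \sqrt{5}\right) = -186 - 9 \left(- 5 \sqrt{5}\right) = -186 + 45 \sqrt{5}$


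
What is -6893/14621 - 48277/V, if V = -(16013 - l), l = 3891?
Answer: 622301071/177235762 ≈ 3.5111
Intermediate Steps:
V = -12122 (V = -(16013 - 1*3891) = -(16013 - 3891) = -1*12122 = -12122)
-6893/14621 - 48277/V = -6893/14621 - 48277/(-12122) = -6893*1/14621 - 48277*(-1/12122) = -6893/14621 + 48277/12122 = 622301071/177235762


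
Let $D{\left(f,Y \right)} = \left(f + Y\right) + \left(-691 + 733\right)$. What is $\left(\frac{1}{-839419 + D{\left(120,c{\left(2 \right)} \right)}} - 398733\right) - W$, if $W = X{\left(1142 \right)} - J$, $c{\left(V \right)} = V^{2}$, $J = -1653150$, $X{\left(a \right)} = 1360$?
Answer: $- \frac{1723190347480}{839253} \approx -2.0532 \cdot 10^{6}$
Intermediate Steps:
$D{\left(f,Y \right)} = 42 + Y + f$ ($D{\left(f,Y \right)} = \left(Y + f\right) + 42 = 42 + Y + f$)
$W = 1654510$ ($W = 1360 - -1653150 = 1360 + 1653150 = 1654510$)
$\left(\frac{1}{-839419 + D{\left(120,c{\left(2 \right)} \right)}} - 398733\right) - W = \left(\frac{1}{-839419 + \left(42 + 2^{2} + 120\right)} - 398733\right) - 1654510 = \left(\frac{1}{-839419 + \left(42 + 4 + 120\right)} - 398733\right) - 1654510 = \left(\frac{1}{-839419 + 166} - 398733\right) - 1654510 = \left(\frac{1}{-839253} - 398733\right) - 1654510 = \left(- \frac{1}{839253} - 398733\right) - 1654510 = - \frac{334637866450}{839253} - 1654510 = - \frac{1723190347480}{839253}$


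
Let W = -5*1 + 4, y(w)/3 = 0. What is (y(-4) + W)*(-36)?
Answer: 36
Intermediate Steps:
y(w) = 0 (y(w) = 3*0 = 0)
W = -1 (W = -5 + 4 = -1)
(y(-4) + W)*(-36) = (0 - 1)*(-36) = -1*(-36) = 36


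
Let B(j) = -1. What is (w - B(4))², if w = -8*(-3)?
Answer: 625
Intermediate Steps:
w = 24
(w - B(4))² = (24 - 1*(-1))² = (24 + 1)² = 25² = 625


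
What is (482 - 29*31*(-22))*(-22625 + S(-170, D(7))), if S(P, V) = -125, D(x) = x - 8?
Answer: -460915000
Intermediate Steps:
D(x) = -8 + x
(482 - 29*31*(-22))*(-22625 + S(-170, D(7))) = (482 - 29*31*(-22))*(-22625 - 125) = (482 - 899*(-22))*(-22750) = (482 + 19778)*(-22750) = 20260*(-22750) = -460915000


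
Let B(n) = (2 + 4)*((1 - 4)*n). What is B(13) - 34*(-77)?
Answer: 2384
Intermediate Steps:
B(n) = -18*n (B(n) = 6*(-3*n) = -18*n)
B(13) - 34*(-77) = -18*13 - 34*(-77) = -234 + 2618 = 2384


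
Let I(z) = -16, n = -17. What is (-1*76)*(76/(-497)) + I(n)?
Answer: -2176/497 ≈ -4.3783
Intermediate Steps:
(-1*76)*(76/(-497)) + I(n) = (-1*76)*(76/(-497)) - 16 = -5776*(-1)/497 - 16 = -76*(-76/497) - 16 = 5776/497 - 16 = -2176/497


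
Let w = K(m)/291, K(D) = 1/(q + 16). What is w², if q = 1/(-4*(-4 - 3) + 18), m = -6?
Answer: 2116/45996094089 ≈ 4.6004e-8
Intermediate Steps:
q = 1/46 (q = 1/(-4*(-7) + 18) = 1/(28 + 18) = 1/46 ≈ 0.021739)
K(D) = 46/737 (K(D) = 1/(1/46 + 16) = 1/(737/46) = 46/737)
w = 46/214467 (w = (46/737)/291 = (46/737)*(1/291) = 46/214467 ≈ 0.00021449)
w² = (46/214467)² = 2116/45996094089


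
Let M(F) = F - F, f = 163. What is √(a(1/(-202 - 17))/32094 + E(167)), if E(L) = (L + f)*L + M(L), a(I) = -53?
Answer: √6307185223442/10698 ≈ 234.76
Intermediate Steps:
M(F) = 0
E(L) = L*(163 + L) (E(L) = (L + 163)*L + 0 = (163 + L)*L + 0 = L*(163 + L) + 0 = L*(163 + L))
√(a(1/(-202 - 17))/32094 + E(167)) = √(-53/32094 + 167*(163 + 167)) = √(-53*1/32094 + 167*330) = √(-53/32094 + 55110) = √(1768700287/32094) = √6307185223442/10698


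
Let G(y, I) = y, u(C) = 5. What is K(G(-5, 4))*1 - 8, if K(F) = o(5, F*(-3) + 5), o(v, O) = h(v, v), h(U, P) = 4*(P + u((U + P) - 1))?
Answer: 32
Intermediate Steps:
h(U, P) = 20 + 4*P (h(U, P) = 4*(P + 5) = 4*(5 + P) = 20 + 4*P)
o(v, O) = 20 + 4*v
K(F) = 40 (K(F) = 20 + 4*5 = 20 + 20 = 40)
K(G(-5, 4))*1 - 8 = 40*1 - 8 = 40 - 8 = 32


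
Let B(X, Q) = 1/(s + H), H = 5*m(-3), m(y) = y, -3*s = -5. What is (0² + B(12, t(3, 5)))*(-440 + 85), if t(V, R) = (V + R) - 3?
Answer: 213/8 ≈ 26.625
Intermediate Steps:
s = 5/3 (s = -⅓*(-5) = 5/3 ≈ 1.6667)
t(V, R) = -3 + R + V (t(V, R) = (R + V) - 3 = -3 + R + V)
H = -15 (H = 5*(-3) = -15)
B(X, Q) = -3/40 (B(X, Q) = 1/(5/3 - 15) = 1/(-40/3) = -3/40)
(0² + B(12, t(3, 5)))*(-440 + 85) = (0² - 3/40)*(-440 + 85) = (0 - 3/40)*(-355) = -3/40*(-355) = 213/8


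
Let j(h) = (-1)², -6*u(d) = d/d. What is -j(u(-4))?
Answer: -1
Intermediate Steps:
u(d) = -⅙ (u(d) = -d/(6*d) = -⅙*1 = -⅙)
j(h) = 1
-j(u(-4)) = -1*1 = -1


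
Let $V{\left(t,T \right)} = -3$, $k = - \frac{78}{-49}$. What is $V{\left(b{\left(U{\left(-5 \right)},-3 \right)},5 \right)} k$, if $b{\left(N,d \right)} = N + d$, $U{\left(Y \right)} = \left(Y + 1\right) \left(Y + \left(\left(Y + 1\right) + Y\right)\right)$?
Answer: $- \frac{234}{49} \approx -4.7755$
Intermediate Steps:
$k = \frac{78}{49}$ ($k = \left(-78\right) \left(- \frac{1}{49}\right) = \frac{78}{49} \approx 1.5918$)
$U{\left(Y \right)} = \left(1 + Y\right) \left(1 + 3 Y\right)$ ($U{\left(Y \right)} = \left(1 + Y\right) \left(Y + \left(\left(1 + Y\right) + Y\right)\right) = \left(1 + Y\right) \left(Y + \left(1 + 2 Y\right)\right) = \left(1 + Y\right) \left(1 + 3 Y\right)$)
$V{\left(b{\left(U{\left(-5 \right)},-3 \right)},5 \right)} k = \left(-3\right) \frac{78}{49} = - \frac{234}{49}$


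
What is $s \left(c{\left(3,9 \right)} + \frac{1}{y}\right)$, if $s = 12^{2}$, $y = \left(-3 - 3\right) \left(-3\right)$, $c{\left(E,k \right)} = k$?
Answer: $1304$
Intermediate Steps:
$y = 18$ ($y = \left(-6\right) \left(-3\right) = 18$)
$s = 144$
$s \left(c{\left(3,9 \right)} + \frac{1}{y}\right) = 144 \left(9 + \frac{1}{18}\right) = 144 \cdot \frac{163}{18} = 1304$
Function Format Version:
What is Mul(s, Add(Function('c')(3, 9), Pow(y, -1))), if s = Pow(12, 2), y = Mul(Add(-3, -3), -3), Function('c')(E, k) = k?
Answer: 1304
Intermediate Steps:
y = 18 (y = Mul(-6, -3) = 18)
s = 144
Mul(s, Add(Function('c')(3, 9), Pow(y, -1))) = Mul(144, Add(9, Pow(18, -1))) = Mul(144, Add(9, Rational(1, 18))) = Mul(144, Rational(163, 18)) = 1304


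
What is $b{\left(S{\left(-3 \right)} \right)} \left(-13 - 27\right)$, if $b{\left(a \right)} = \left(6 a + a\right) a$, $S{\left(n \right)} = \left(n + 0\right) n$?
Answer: $-22680$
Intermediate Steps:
$S{\left(n \right)} = n^{2}$ ($S{\left(n \right)} = n n = n^{2}$)
$b{\left(a \right)} = 7 a^{2}$ ($b{\left(a \right)} = 7 a a = 7 a^{2}$)
$b{\left(S{\left(-3 \right)} \right)} \left(-13 - 27\right) = 7 \left(\left(-3\right)^{2}\right)^{2} \left(-13 - 27\right) = 7 \cdot 9^{2} \left(-13 - 27\right) = 7 \cdot 81 \left(-40\right) = 567 \left(-40\right) = -22680$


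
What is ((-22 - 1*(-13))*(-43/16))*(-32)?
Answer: -774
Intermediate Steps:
((-22 - 1*(-13))*(-43/16))*(-32) = ((-22 + 13)*(-43*1/16))*(-32) = -9*(-43/16)*(-32) = (387/16)*(-32) = -774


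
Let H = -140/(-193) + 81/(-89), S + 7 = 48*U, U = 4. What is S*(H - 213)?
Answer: -677446690/17177 ≈ -39439.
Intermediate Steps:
S = 185 (S = -7 + 48*4 = -7 + 192 = 185)
H = -3173/17177 (H = -140*(-1/193) + 81*(-1/89) = 140/193 - 81/89 = -3173/17177 ≈ -0.18472)
S*(H - 213) = 185*(-3173/17177 - 213) = 185*(-3661874/17177) = -677446690/17177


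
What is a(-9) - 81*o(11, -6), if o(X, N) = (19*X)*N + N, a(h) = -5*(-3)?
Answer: 102075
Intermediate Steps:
a(h) = 15
o(X, N) = N + 19*N*X (o(X, N) = 19*N*X + N = N + 19*N*X)
a(-9) - 81*o(11, -6) = 15 - (-486)*(1 + 19*11) = 15 - (-486)*(1 + 209) = 15 - (-486)*210 = 15 - 81*(-1260) = 15 + 102060 = 102075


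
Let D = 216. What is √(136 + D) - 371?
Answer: -371 + 4*√22 ≈ -352.24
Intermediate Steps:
√(136 + D) - 371 = √(136 + 216) - 371 = √352 - 371 = 4*√22 - 371 = -371 + 4*√22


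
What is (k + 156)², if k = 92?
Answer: 61504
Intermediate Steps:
(k + 156)² = (92 + 156)² = 248² = 61504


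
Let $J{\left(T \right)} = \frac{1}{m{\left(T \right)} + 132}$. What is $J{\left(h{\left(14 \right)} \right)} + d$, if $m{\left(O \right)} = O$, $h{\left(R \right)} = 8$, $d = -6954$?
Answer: $- \frac{973559}{140} \approx -6954.0$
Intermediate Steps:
$J{\left(T \right)} = \frac{1}{132 + T}$ ($J{\left(T \right)} = \frac{1}{T + 132} = \frac{1}{132 + T}$)
$J{\left(h{\left(14 \right)} \right)} + d = \frac{1}{132 + 8} - 6954 = \frac{1}{140} - 6954 = - \frac{973559}{140}$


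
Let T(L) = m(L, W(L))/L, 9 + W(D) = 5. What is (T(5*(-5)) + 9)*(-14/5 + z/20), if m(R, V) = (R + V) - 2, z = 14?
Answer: -2688/125 ≈ -21.504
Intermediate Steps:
W(D) = -4 (W(D) = -9 + 5 = -4)
m(R, V) = -2 + R + V
T(L) = (-6 + L)/L (T(L) = (-2 + L - 4)/L = (-6 + L)/L)
(T(5*(-5)) + 9)*(-14/5 + z/20) = ((-6 + 5*(-5))/((5*(-5))) + 9)*(-14/5 + 14/20) = ((-6 - 25)/(-25) + 9)*(-14*1/5 + 14*(1/20)) = (-1/25*(-31) + 9)*(-14/5 + 7/10) = (31/25 + 9)*(-21/10) = (256/25)*(-21/10) = -2688/125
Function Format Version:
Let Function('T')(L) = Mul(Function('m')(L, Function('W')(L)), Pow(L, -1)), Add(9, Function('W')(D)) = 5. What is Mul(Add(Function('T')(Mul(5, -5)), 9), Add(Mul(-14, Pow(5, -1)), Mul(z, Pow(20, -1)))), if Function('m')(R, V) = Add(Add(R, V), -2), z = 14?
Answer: Rational(-2688, 125) ≈ -21.504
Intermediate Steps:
Function('W')(D) = -4 (Function('W')(D) = Add(-9, 5) = -4)
Function('m')(R, V) = Add(-2, R, V)
Function('T')(L) = Mul(Pow(L, -1), Add(-6, L)) (Function('T')(L) = Mul(Add(-2, L, -4), Pow(L, -1)) = Mul(Add(-6, L), Pow(L, -1)) = Mul(Pow(L, -1), Add(-6, L)))
Mul(Add(Function('T')(Mul(5, -5)), 9), Add(Mul(-14, Pow(5, -1)), Mul(z, Pow(20, -1)))) = Mul(Add(Mul(Pow(Mul(5, -5), -1), Add(-6, Mul(5, -5))), 9), Add(Mul(-14, Pow(5, -1)), Mul(14, Pow(20, -1)))) = Mul(Add(Mul(Pow(-25, -1), Add(-6, -25)), 9), Add(Mul(-14, Rational(1, 5)), Mul(14, Rational(1, 20)))) = Mul(Add(Mul(Rational(-1, 25), -31), 9), Add(Rational(-14, 5), Rational(7, 10))) = Mul(Add(Rational(31, 25), 9), Rational(-21, 10)) = Mul(Rational(256, 25), Rational(-21, 10)) = Rational(-2688, 125)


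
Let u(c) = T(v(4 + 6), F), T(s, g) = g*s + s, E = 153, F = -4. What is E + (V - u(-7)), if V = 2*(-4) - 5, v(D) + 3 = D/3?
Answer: 141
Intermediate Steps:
v(D) = -3 + D/3
T(s, g) = s + g*s
u(c) = -1 (u(c) = (-3 + (4 + 6)/3)*(1 - 4) = (-3 + (1/3)*10)*(-3) = (-3 + 10/3)*(-3) = (1/3)*(-3) = -1)
V = -13 (V = -8 - 5 = -13)
E + (V - u(-7)) = 153 + (-13 - 1*(-1)) = 153 + (-13 + 1) = 153 - 12 = 141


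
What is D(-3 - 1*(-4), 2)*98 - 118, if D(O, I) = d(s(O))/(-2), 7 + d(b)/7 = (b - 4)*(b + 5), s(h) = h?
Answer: 8457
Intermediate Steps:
d(b) = -49 + 7*(-4 + b)*(5 + b) (d(b) = -49 + 7*((b - 4)*(b + 5)) = -49 + 7*((-4 + b)*(5 + b)) = -49 + 7*(-4 + b)*(5 + b))
D(O, I) = 189/2 - 7*O/2 - 7*O²/2 (D(O, I) = (-189 + 7*O + 7*O²)/(-2) = (-189 + 7*O + 7*O²)*(-½) = 189/2 - 7*O/2 - 7*O²/2)
D(-3 - 1*(-4), 2)*98 - 118 = (189/2 - 7*(-3 - 1*(-4))/2 - 7*(-3 - 1*(-4))²/2)*98 - 118 = (189/2 - 7*(-3 + 4)/2 - 7*(-3 + 4)²/2)*98 - 118 = (189/2 - 7/2*1 - 7/2*1²)*98 - 118 = (189/2 - 7/2 - 7/2*1)*98 - 118 = (189/2 - 7/2 - 7/2)*98 - 118 = (175/2)*98 - 118 = 8575 - 118 = 8457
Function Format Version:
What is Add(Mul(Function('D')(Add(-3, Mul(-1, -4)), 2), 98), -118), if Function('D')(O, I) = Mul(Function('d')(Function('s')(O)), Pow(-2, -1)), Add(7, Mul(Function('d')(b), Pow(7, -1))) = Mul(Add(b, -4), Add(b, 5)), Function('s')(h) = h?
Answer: 8457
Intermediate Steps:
Function('d')(b) = Add(-49, Mul(7, Add(-4, b), Add(5, b))) (Function('d')(b) = Add(-49, Mul(7, Mul(Add(b, -4), Add(b, 5)))) = Add(-49, Mul(7, Mul(Add(-4, b), Add(5, b)))) = Add(-49, Mul(7, Add(-4, b), Add(5, b))))
Function('D')(O, I) = Add(Rational(189, 2), Mul(Rational(-7, 2), O), Mul(Rational(-7, 2), Pow(O, 2))) (Function('D')(O, I) = Mul(Add(-189, Mul(7, O), Mul(7, Pow(O, 2))), Pow(-2, -1)) = Mul(Add(-189, Mul(7, O), Mul(7, Pow(O, 2))), Rational(-1, 2)) = Add(Rational(189, 2), Mul(Rational(-7, 2), O), Mul(Rational(-7, 2), Pow(O, 2))))
Add(Mul(Function('D')(Add(-3, Mul(-1, -4)), 2), 98), -118) = Add(Mul(Add(Rational(189, 2), Mul(Rational(-7, 2), Add(-3, Mul(-1, -4))), Mul(Rational(-7, 2), Pow(Add(-3, Mul(-1, -4)), 2))), 98), -118) = Add(Mul(Add(Rational(189, 2), Mul(Rational(-7, 2), Add(-3, 4)), Mul(Rational(-7, 2), Pow(Add(-3, 4), 2))), 98), -118) = Add(Mul(Add(Rational(189, 2), Mul(Rational(-7, 2), 1), Mul(Rational(-7, 2), Pow(1, 2))), 98), -118) = Add(Mul(Add(Rational(189, 2), Rational(-7, 2), Mul(Rational(-7, 2), 1)), 98), -118) = Add(Mul(Add(Rational(189, 2), Rational(-7, 2), Rational(-7, 2)), 98), -118) = Add(Mul(Rational(175, 2), 98), -118) = Add(8575, -118) = 8457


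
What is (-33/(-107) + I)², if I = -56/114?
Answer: 1243225/37197801 ≈ 0.033422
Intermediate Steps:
I = -28/57 (I = -56*1/114 = -28/57 ≈ -0.49123)
(-33/(-107) + I)² = (-33/(-107) - 28/57)² = (-33*(-1/107) - 28/57)² = (33/107 - 28/57)² = (-1115/6099)² = 1243225/37197801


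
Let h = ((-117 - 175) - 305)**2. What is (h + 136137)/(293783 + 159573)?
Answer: 246273/226678 ≈ 1.0864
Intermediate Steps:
h = 356409 (h = (-292 - 305)**2 = (-597)**2 = 356409)
(h + 136137)/(293783 + 159573) = (356409 + 136137)/(293783 + 159573) = 492546/453356 = 492546*(1/453356) = 246273/226678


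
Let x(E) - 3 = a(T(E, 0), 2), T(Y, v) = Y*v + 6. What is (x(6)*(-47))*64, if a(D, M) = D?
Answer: -27072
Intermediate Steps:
T(Y, v) = 6 + Y*v
x(E) = 9 (x(E) = 3 + (6 + E*0) = 3 + (6 + 0) = 3 + 6 = 9)
(x(6)*(-47))*64 = (9*(-47))*64 = -423*64 = -27072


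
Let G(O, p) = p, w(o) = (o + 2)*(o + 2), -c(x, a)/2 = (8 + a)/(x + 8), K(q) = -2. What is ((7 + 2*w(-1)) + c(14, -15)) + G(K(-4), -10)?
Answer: -4/11 ≈ -0.36364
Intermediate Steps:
c(x, a) = -2*(8 + a)/(8 + x) (c(x, a) = -2*(8 + a)/(x + 8) = -2*(8 + a)/(8 + x))
w(o) = (2 + o)² (w(o) = (2 + o)*(2 + o) = (2 + o)²)
((7 + 2*w(-1)) + c(14, -15)) + G(K(-4), -10) = ((7 + 2*(2 - 1)²) + 2*(-8 - 1*(-15))/(8 + 14)) - 10 = ((7 + 2*1²) + 2*(-8 + 15)/22) - 10 = ((7 + 2*1) + 2*(1/22)*7) - 10 = ((7 + 2) + 7/11) - 10 = (9 + 7/11) - 10 = 106/11 - 10 = -4/11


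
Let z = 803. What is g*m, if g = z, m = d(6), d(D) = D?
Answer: 4818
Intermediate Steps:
m = 6
g = 803
g*m = 803*6 = 4818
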